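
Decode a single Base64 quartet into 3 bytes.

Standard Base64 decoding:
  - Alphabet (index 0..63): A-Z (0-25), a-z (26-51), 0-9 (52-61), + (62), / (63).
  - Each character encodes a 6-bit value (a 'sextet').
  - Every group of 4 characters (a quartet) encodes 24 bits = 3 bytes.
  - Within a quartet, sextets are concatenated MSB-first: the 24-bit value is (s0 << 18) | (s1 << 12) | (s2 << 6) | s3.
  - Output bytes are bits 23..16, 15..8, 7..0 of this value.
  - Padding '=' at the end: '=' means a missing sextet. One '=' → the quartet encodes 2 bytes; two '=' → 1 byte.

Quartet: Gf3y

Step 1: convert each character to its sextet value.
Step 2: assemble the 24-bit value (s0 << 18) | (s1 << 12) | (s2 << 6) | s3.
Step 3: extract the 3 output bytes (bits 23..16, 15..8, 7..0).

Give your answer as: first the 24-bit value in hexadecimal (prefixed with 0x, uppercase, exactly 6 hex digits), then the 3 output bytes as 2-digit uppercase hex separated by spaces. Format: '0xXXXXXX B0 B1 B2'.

Answer: 0x19FDF2 19 FD F2

Derivation:
Sextets: G=6, f=31, 3=55, y=50
24-bit: (6<<18) | (31<<12) | (55<<6) | 50
      = 0x180000 | 0x01F000 | 0x000DC0 | 0x000032
      = 0x19FDF2
Bytes: (v>>16)&0xFF=19, (v>>8)&0xFF=FD, v&0xFF=F2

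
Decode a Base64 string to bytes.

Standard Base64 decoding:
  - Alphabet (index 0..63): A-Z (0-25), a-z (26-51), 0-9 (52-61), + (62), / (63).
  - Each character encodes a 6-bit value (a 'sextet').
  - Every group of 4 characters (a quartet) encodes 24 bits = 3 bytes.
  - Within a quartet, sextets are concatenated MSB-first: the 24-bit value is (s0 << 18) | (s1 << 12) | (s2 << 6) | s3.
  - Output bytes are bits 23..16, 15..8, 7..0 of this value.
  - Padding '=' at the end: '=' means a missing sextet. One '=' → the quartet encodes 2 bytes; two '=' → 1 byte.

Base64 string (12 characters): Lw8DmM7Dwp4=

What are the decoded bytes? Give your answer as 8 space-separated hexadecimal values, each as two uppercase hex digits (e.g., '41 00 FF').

Answer: 2F 0F 03 98 CE C3 C2 9E

Derivation:
After char 0 ('L'=11): chars_in_quartet=1 acc=0xB bytes_emitted=0
After char 1 ('w'=48): chars_in_quartet=2 acc=0x2F0 bytes_emitted=0
After char 2 ('8'=60): chars_in_quartet=3 acc=0xBC3C bytes_emitted=0
After char 3 ('D'=3): chars_in_quartet=4 acc=0x2F0F03 -> emit 2F 0F 03, reset; bytes_emitted=3
After char 4 ('m'=38): chars_in_quartet=1 acc=0x26 bytes_emitted=3
After char 5 ('M'=12): chars_in_quartet=2 acc=0x98C bytes_emitted=3
After char 6 ('7'=59): chars_in_quartet=3 acc=0x2633B bytes_emitted=3
After char 7 ('D'=3): chars_in_quartet=4 acc=0x98CEC3 -> emit 98 CE C3, reset; bytes_emitted=6
After char 8 ('w'=48): chars_in_quartet=1 acc=0x30 bytes_emitted=6
After char 9 ('p'=41): chars_in_quartet=2 acc=0xC29 bytes_emitted=6
After char 10 ('4'=56): chars_in_quartet=3 acc=0x30A78 bytes_emitted=6
Padding '=': partial quartet acc=0x30A78 -> emit C2 9E; bytes_emitted=8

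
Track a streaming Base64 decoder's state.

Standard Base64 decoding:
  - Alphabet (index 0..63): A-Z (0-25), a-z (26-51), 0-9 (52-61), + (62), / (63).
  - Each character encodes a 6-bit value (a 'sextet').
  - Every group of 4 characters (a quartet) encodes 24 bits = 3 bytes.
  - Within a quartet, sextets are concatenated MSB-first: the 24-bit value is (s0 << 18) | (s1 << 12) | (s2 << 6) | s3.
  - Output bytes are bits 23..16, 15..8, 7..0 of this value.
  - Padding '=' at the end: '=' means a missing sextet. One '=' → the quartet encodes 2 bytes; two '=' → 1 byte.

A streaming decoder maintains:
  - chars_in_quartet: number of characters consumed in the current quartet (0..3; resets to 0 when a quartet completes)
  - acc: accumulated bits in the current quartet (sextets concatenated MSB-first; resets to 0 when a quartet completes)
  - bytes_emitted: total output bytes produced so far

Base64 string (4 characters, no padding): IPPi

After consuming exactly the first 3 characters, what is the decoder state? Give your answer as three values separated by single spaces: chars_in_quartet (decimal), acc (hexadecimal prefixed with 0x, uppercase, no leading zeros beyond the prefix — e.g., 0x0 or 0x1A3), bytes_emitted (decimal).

After char 0 ('I'=8): chars_in_quartet=1 acc=0x8 bytes_emitted=0
After char 1 ('P'=15): chars_in_quartet=2 acc=0x20F bytes_emitted=0
After char 2 ('P'=15): chars_in_quartet=3 acc=0x83CF bytes_emitted=0

Answer: 3 0x83CF 0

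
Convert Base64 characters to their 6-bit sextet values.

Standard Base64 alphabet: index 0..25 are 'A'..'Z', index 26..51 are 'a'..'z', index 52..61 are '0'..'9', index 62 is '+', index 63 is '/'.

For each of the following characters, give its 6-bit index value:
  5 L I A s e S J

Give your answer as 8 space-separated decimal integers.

'5': 0..9 range, 52 + ord('5') − ord('0') = 57
'L': A..Z range, ord('L') − ord('A') = 11
'I': A..Z range, ord('I') − ord('A') = 8
'A': A..Z range, ord('A') − ord('A') = 0
's': a..z range, 26 + ord('s') − ord('a') = 44
'e': a..z range, 26 + ord('e') − ord('a') = 30
'S': A..Z range, ord('S') − ord('A') = 18
'J': A..Z range, ord('J') − ord('A') = 9

Answer: 57 11 8 0 44 30 18 9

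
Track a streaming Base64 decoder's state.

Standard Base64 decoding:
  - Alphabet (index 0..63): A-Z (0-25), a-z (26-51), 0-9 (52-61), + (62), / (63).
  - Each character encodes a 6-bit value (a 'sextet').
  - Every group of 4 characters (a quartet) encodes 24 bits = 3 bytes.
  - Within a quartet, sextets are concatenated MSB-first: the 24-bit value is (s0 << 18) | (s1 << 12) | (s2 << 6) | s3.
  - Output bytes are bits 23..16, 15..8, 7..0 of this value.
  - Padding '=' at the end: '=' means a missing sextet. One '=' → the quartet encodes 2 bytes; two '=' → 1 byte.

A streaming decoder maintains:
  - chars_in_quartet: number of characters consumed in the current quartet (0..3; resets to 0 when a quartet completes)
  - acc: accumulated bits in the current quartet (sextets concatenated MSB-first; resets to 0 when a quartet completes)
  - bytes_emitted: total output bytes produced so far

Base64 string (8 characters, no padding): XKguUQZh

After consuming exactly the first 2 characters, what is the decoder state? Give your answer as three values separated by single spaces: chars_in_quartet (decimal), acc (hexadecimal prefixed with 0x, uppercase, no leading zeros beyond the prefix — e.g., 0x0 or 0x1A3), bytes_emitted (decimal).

After char 0 ('X'=23): chars_in_quartet=1 acc=0x17 bytes_emitted=0
After char 1 ('K'=10): chars_in_quartet=2 acc=0x5CA bytes_emitted=0

Answer: 2 0x5CA 0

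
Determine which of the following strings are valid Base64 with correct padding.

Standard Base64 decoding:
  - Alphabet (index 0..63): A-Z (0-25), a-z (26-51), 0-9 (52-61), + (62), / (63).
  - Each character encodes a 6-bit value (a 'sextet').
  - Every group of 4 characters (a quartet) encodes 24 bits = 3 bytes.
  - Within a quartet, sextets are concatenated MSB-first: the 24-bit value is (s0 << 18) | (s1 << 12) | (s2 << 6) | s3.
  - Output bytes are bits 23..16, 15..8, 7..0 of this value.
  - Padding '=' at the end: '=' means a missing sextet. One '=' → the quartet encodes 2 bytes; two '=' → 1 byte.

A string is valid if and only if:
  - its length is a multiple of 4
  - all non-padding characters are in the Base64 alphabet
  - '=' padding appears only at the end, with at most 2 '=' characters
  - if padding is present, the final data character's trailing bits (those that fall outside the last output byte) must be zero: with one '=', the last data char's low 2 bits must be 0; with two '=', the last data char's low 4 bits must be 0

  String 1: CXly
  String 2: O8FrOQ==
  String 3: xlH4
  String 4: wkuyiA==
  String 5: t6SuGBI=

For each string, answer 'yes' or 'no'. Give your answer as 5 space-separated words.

Answer: yes yes yes yes yes

Derivation:
String 1: 'CXly' → valid
String 2: 'O8FrOQ==' → valid
String 3: 'xlH4' → valid
String 4: 'wkuyiA==' → valid
String 5: 't6SuGBI=' → valid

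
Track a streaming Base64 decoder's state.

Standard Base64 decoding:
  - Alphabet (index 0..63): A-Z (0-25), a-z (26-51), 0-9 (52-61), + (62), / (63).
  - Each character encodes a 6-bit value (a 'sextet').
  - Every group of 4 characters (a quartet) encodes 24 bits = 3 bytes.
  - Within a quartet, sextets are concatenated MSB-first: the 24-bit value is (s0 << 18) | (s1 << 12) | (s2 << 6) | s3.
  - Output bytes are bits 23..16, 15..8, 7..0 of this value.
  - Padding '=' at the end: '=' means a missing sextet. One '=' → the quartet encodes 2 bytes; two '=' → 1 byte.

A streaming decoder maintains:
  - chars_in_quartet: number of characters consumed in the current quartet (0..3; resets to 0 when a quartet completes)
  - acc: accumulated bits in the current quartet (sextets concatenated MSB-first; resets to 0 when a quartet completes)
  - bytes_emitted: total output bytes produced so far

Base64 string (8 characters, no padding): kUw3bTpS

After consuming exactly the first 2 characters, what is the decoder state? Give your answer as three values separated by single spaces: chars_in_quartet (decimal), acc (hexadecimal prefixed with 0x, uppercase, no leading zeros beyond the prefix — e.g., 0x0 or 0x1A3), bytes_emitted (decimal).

After char 0 ('k'=36): chars_in_quartet=1 acc=0x24 bytes_emitted=0
After char 1 ('U'=20): chars_in_quartet=2 acc=0x914 bytes_emitted=0

Answer: 2 0x914 0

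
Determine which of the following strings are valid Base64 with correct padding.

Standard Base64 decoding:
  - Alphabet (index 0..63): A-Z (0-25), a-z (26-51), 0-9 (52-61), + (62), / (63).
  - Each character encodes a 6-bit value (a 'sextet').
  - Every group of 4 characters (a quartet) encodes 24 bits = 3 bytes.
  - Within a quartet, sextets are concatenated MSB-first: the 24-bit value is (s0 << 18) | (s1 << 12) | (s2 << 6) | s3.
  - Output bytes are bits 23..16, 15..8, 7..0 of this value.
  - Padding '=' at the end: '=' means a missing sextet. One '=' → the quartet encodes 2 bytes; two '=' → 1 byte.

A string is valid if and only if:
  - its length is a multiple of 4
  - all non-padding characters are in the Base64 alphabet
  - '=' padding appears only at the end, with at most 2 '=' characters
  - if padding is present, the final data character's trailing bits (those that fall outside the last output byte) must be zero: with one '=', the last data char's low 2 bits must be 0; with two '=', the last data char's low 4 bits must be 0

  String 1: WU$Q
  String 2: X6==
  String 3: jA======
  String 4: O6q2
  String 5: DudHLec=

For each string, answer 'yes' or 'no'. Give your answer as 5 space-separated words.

String 1: 'WU$Q' → invalid (bad char(s): ['$'])
String 2: 'X6==' → invalid (bad trailing bits)
String 3: 'jA======' → invalid (6 pad chars (max 2))
String 4: 'O6q2' → valid
String 5: 'DudHLec=' → valid

Answer: no no no yes yes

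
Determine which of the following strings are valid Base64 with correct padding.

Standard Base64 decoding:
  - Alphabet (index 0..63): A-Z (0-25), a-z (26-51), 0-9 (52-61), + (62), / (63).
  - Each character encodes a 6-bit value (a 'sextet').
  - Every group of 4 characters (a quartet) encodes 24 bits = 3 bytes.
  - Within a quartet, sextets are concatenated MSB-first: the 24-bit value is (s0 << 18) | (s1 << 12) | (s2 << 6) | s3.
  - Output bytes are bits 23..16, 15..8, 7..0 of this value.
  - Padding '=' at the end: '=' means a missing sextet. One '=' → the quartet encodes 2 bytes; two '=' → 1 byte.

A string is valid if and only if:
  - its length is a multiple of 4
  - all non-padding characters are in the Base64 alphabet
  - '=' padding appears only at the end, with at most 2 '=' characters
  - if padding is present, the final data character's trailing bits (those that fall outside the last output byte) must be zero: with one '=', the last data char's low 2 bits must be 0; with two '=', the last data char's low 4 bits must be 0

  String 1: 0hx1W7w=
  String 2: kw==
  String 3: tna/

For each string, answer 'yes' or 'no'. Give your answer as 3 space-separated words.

Answer: yes yes yes

Derivation:
String 1: '0hx1W7w=' → valid
String 2: 'kw==' → valid
String 3: 'tna/' → valid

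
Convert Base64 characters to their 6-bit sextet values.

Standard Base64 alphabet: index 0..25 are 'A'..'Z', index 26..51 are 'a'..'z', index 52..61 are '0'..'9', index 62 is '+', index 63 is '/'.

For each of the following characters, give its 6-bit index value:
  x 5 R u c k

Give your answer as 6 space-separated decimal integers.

'x': a..z range, 26 + ord('x') − ord('a') = 49
'5': 0..9 range, 52 + ord('5') − ord('0') = 57
'R': A..Z range, ord('R') − ord('A') = 17
'u': a..z range, 26 + ord('u') − ord('a') = 46
'c': a..z range, 26 + ord('c') − ord('a') = 28
'k': a..z range, 26 + ord('k') − ord('a') = 36

Answer: 49 57 17 46 28 36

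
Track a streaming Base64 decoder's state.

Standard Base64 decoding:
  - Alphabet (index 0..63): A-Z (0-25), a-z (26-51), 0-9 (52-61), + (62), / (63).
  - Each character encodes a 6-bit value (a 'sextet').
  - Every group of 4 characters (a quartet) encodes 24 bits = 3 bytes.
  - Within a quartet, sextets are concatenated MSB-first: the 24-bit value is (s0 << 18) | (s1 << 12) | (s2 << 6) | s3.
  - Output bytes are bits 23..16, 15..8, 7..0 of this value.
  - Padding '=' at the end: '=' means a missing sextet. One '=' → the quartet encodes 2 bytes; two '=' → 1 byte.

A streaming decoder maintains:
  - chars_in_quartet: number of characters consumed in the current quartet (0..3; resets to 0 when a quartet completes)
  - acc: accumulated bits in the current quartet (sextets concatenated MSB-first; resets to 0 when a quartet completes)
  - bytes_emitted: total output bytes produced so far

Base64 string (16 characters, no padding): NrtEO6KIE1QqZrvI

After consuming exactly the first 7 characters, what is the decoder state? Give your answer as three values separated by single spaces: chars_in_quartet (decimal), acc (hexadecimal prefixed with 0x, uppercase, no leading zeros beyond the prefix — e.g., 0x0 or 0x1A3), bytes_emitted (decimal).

After char 0 ('N'=13): chars_in_quartet=1 acc=0xD bytes_emitted=0
After char 1 ('r'=43): chars_in_quartet=2 acc=0x36B bytes_emitted=0
After char 2 ('t'=45): chars_in_quartet=3 acc=0xDAED bytes_emitted=0
After char 3 ('E'=4): chars_in_quartet=4 acc=0x36BB44 -> emit 36 BB 44, reset; bytes_emitted=3
After char 4 ('O'=14): chars_in_quartet=1 acc=0xE bytes_emitted=3
After char 5 ('6'=58): chars_in_quartet=2 acc=0x3BA bytes_emitted=3
After char 6 ('K'=10): chars_in_quartet=3 acc=0xEE8A bytes_emitted=3

Answer: 3 0xEE8A 3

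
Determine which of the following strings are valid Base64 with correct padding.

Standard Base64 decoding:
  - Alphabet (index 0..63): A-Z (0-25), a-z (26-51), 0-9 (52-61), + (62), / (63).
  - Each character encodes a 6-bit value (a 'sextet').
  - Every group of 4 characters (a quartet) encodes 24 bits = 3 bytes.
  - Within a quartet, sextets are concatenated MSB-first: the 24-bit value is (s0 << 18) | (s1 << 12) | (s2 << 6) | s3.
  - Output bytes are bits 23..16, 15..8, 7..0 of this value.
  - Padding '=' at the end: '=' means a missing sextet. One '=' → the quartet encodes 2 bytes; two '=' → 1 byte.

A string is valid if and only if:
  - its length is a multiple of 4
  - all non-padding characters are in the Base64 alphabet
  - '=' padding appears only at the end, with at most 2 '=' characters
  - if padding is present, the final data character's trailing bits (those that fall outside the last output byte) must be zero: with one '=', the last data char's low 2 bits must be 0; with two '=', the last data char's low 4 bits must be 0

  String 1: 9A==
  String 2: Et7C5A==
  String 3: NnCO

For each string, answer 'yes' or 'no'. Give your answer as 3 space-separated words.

Answer: yes yes yes

Derivation:
String 1: '9A==' → valid
String 2: 'Et7C5A==' → valid
String 3: 'NnCO' → valid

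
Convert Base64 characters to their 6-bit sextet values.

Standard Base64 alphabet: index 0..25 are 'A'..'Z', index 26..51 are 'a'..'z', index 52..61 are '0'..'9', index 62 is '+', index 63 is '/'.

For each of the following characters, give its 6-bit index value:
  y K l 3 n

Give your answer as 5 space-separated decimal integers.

Answer: 50 10 37 55 39

Derivation:
'y': a..z range, 26 + ord('y') − ord('a') = 50
'K': A..Z range, ord('K') − ord('A') = 10
'l': a..z range, 26 + ord('l') − ord('a') = 37
'3': 0..9 range, 52 + ord('3') − ord('0') = 55
'n': a..z range, 26 + ord('n') − ord('a') = 39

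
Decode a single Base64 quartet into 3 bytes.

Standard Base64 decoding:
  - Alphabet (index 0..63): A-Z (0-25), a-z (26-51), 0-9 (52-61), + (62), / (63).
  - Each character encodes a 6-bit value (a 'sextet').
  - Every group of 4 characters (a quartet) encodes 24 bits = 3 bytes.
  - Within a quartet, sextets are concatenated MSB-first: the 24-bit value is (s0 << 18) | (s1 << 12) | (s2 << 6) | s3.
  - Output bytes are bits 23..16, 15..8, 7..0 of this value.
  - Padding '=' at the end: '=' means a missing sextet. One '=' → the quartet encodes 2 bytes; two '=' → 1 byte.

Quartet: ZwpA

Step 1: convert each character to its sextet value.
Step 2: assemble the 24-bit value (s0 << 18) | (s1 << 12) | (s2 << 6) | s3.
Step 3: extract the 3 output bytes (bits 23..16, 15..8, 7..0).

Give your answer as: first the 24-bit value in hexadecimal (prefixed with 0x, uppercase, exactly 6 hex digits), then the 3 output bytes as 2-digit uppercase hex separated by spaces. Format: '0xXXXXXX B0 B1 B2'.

Sextets: Z=25, w=48, p=41, A=0
24-bit: (25<<18) | (48<<12) | (41<<6) | 0
      = 0x640000 | 0x030000 | 0x000A40 | 0x000000
      = 0x670A40
Bytes: (v>>16)&0xFF=67, (v>>8)&0xFF=0A, v&0xFF=40

Answer: 0x670A40 67 0A 40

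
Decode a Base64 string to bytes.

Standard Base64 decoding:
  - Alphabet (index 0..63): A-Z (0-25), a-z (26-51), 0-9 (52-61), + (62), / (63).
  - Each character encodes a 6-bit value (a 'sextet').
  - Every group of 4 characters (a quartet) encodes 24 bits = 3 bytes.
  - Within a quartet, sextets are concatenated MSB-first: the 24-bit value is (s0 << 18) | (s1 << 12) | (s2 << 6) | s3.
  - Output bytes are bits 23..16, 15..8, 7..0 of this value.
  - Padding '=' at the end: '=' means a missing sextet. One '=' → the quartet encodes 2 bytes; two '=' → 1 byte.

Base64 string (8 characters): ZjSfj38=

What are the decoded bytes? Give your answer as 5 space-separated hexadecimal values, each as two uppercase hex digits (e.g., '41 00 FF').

After char 0 ('Z'=25): chars_in_quartet=1 acc=0x19 bytes_emitted=0
After char 1 ('j'=35): chars_in_quartet=2 acc=0x663 bytes_emitted=0
After char 2 ('S'=18): chars_in_quartet=3 acc=0x198D2 bytes_emitted=0
After char 3 ('f'=31): chars_in_quartet=4 acc=0x66349F -> emit 66 34 9F, reset; bytes_emitted=3
After char 4 ('j'=35): chars_in_quartet=1 acc=0x23 bytes_emitted=3
After char 5 ('3'=55): chars_in_quartet=2 acc=0x8F7 bytes_emitted=3
After char 6 ('8'=60): chars_in_quartet=3 acc=0x23DFC bytes_emitted=3
Padding '=': partial quartet acc=0x23DFC -> emit 8F 7F; bytes_emitted=5

Answer: 66 34 9F 8F 7F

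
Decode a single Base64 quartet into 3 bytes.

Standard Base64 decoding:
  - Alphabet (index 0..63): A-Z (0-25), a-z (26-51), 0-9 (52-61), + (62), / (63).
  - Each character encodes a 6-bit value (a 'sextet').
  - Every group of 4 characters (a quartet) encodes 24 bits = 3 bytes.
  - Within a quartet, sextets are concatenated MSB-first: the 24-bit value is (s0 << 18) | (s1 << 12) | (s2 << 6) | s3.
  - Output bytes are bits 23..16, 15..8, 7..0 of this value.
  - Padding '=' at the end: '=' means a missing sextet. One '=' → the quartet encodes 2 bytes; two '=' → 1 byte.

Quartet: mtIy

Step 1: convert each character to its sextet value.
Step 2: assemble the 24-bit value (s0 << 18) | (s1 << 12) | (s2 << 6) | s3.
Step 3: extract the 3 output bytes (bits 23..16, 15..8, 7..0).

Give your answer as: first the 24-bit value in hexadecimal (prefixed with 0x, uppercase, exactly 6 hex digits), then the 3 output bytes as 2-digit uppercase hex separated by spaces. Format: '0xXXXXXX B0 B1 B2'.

Answer: 0x9AD232 9A D2 32

Derivation:
Sextets: m=38, t=45, I=8, y=50
24-bit: (38<<18) | (45<<12) | (8<<6) | 50
      = 0x980000 | 0x02D000 | 0x000200 | 0x000032
      = 0x9AD232
Bytes: (v>>16)&0xFF=9A, (v>>8)&0xFF=D2, v&0xFF=32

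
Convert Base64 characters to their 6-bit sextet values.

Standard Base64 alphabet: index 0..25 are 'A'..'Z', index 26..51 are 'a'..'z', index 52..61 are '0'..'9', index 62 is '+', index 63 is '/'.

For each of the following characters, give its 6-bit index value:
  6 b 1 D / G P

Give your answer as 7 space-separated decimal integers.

Answer: 58 27 53 3 63 6 15

Derivation:
'6': 0..9 range, 52 + ord('6') − ord('0') = 58
'b': a..z range, 26 + ord('b') − ord('a') = 27
'1': 0..9 range, 52 + ord('1') − ord('0') = 53
'D': A..Z range, ord('D') − ord('A') = 3
'/': index 63
'G': A..Z range, ord('G') − ord('A') = 6
'P': A..Z range, ord('P') − ord('A') = 15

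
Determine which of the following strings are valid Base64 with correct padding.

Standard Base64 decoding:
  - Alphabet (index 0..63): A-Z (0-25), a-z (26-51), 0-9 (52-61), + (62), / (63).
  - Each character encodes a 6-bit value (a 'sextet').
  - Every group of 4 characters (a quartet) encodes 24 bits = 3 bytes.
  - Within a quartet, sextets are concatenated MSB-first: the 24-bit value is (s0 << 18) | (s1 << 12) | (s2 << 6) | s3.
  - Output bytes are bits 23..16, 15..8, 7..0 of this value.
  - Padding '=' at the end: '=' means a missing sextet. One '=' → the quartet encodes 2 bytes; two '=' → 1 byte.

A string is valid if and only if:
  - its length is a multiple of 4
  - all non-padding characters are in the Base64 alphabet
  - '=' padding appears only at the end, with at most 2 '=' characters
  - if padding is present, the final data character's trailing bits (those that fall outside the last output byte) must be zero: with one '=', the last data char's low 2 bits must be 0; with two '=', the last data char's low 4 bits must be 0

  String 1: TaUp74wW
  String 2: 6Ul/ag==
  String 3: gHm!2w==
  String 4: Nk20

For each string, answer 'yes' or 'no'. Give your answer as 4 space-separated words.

Answer: yes yes no yes

Derivation:
String 1: 'TaUp74wW' → valid
String 2: '6Ul/ag==' → valid
String 3: 'gHm!2w==' → invalid (bad char(s): ['!'])
String 4: 'Nk20' → valid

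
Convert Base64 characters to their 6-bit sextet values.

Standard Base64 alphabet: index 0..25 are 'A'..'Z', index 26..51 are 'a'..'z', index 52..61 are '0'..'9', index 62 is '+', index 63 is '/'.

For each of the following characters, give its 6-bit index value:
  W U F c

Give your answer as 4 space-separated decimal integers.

Answer: 22 20 5 28

Derivation:
'W': A..Z range, ord('W') − ord('A') = 22
'U': A..Z range, ord('U') − ord('A') = 20
'F': A..Z range, ord('F') − ord('A') = 5
'c': a..z range, 26 + ord('c') − ord('a') = 28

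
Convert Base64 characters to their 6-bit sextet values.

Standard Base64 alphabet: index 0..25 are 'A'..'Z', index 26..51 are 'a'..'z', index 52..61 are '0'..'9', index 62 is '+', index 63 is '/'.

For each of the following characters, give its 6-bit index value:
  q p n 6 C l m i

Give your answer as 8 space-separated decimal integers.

'q': a..z range, 26 + ord('q') − ord('a') = 42
'p': a..z range, 26 + ord('p') − ord('a') = 41
'n': a..z range, 26 + ord('n') − ord('a') = 39
'6': 0..9 range, 52 + ord('6') − ord('0') = 58
'C': A..Z range, ord('C') − ord('A') = 2
'l': a..z range, 26 + ord('l') − ord('a') = 37
'm': a..z range, 26 + ord('m') − ord('a') = 38
'i': a..z range, 26 + ord('i') − ord('a') = 34

Answer: 42 41 39 58 2 37 38 34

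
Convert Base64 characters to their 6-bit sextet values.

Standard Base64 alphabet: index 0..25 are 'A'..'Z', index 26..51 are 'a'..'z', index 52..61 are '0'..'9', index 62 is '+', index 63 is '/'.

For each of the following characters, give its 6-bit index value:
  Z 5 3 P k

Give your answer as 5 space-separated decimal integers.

Answer: 25 57 55 15 36

Derivation:
'Z': A..Z range, ord('Z') − ord('A') = 25
'5': 0..9 range, 52 + ord('5') − ord('0') = 57
'3': 0..9 range, 52 + ord('3') − ord('0') = 55
'P': A..Z range, ord('P') − ord('A') = 15
'k': a..z range, 26 + ord('k') − ord('a') = 36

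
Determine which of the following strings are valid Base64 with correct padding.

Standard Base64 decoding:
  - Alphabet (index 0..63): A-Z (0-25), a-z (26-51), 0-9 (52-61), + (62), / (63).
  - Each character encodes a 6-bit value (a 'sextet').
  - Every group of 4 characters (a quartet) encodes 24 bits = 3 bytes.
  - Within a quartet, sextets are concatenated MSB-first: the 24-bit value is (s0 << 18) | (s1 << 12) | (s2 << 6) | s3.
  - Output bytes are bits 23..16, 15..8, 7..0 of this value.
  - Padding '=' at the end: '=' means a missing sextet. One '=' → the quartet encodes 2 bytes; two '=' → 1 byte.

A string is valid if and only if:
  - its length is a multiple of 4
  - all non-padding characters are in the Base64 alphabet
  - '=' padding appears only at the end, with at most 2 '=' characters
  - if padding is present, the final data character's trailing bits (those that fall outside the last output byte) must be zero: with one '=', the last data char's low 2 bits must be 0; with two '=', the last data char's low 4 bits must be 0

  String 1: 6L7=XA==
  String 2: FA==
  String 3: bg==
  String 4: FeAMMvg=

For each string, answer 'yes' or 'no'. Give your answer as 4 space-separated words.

Answer: no yes yes yes

Derivation:
String 1: '6L7=XA==' → invalid (bad char(s): ['=']; '=' in middle)
String 2: 'FA==' → valid
String 3: 'bg==' → valid
String 4: 'FeAMMvg=' → valid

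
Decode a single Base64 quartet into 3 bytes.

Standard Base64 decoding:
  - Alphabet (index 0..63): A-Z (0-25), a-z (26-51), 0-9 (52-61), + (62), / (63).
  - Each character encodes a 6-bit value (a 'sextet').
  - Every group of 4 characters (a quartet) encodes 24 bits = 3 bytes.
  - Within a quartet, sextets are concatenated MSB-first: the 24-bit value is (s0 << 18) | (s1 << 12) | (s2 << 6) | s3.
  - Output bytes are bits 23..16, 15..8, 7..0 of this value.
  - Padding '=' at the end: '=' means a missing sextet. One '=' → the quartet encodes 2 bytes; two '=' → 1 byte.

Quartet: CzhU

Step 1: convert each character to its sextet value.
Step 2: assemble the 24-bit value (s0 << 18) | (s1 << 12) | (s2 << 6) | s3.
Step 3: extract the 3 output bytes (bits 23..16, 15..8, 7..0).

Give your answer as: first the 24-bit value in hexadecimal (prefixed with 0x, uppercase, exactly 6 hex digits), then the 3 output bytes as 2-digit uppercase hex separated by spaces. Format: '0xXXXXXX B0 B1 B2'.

Answer: 0x0B3854 0B 38 54

Derivation:
Sextets: C=2, z=51, h=33, U=20
24-bit: (2<<18) | (51<<12) | (33<<6) | 20
      = 0x080000 | 0x033000 | 0x000840 | 0x000014
      = 0x0B3854
Bytes: (v>>16)&0xFF=0B, (v>>8)&0xFF=38, v&0xFF=54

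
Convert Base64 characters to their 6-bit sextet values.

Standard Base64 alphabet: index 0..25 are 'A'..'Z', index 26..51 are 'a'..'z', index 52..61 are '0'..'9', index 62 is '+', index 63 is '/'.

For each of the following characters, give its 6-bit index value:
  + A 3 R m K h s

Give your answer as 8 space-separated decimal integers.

'+': index 62
'A': A..Z range, ord('A') − ord('A') = 0
'3': 0..9 range, 52 + ord('3') − ord('0') = 55
'R': A..Z range, ord('R') − ord('A') = 17
'm': a..z range, 26 + ord('m') − ord('a') = 38
'K': A..Z range, ord('K') − ord('A') = 10
'h': a..z range, 26 + ord('h') − ord('a') = 33
's': a..z range, 26 + ord('s') − ord('a') = 44

Answer: 62 0 55 17 38 10 33 44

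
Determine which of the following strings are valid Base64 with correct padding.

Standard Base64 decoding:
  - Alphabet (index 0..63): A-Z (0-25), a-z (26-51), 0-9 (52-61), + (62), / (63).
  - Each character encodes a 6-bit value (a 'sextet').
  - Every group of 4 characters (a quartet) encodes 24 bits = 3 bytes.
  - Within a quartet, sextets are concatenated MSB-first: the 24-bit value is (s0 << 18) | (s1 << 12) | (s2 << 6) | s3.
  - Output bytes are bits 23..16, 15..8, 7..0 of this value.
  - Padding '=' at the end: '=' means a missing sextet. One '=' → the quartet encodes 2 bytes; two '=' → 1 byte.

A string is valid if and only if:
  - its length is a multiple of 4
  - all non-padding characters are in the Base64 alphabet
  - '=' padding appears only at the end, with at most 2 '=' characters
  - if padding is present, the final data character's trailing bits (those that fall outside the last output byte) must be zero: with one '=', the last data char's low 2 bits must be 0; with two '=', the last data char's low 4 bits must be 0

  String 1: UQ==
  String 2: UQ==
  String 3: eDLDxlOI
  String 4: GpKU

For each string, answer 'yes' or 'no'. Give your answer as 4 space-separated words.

String 1: 'UQ==' → valid
String 2: 'UQ==' → valid
String 3: 'eDLDxlOI' → valid
String 4: 'GpKU' → valid

Answer: yes yes yes yes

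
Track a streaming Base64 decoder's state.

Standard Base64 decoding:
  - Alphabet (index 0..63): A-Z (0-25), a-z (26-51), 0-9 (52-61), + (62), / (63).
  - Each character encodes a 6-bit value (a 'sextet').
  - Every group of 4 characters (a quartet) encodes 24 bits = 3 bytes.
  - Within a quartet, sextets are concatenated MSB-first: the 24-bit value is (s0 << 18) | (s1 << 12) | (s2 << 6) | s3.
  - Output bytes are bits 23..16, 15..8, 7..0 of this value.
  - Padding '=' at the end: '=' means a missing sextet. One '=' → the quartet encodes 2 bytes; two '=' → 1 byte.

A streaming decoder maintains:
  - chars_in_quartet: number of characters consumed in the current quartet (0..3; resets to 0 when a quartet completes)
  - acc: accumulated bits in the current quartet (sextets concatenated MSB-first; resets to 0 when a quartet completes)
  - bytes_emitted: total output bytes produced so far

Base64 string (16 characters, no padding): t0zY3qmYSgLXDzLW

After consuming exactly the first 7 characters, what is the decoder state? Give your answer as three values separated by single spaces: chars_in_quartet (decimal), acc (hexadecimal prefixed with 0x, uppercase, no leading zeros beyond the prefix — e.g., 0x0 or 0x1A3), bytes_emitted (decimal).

Answer: 3 0x37AA6 3

Derivation:
After char 0 ('t'=45): chars_in_quartet=1 acc=0x2D bytes_emitted=0
After char 1 ('0'=52): chars_in_quartet=2 acc=0xB74 bytes_emitted=0
After char 2 ('z'=51): chars_in_quartet=3 acc=0x2DD33 bytes_emitted=0
After char 3 ('Y'=24): chars_in_quartet=4 acc=0xB74CD8 -> emit B7 4C D8, reset; bytes_emitted=3
After char 4 ('3'=55): chars_in_quartet=1 acc=0x37 bytes_emitted=3
After char 5 ('q'=42): chars_in_quartet=2 acc=0xDEA bytes_emitted=3
After char 6 ('m'=38): chars_in_quartet=3 acc=0x37AA6 bytes_emitted=3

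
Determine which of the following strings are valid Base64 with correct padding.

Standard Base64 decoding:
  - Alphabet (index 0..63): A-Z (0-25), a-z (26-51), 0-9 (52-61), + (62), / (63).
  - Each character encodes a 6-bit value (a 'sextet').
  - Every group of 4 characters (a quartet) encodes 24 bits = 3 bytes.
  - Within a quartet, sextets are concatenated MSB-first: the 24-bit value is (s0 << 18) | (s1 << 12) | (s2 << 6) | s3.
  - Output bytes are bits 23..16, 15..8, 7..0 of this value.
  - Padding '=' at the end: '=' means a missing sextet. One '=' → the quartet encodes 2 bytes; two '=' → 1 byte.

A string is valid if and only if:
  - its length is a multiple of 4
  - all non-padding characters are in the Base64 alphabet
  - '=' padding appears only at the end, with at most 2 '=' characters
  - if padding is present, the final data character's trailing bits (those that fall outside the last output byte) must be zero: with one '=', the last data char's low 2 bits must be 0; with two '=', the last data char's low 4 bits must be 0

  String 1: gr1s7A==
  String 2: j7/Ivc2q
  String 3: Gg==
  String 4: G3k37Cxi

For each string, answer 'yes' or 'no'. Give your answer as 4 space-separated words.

Answer: yes yes yes yes

Derivation:
String 1: 'gr1s7A==' → valid
String 2: 'j7/Ivc2q' → valid
String 3: 'Gg==' → valid
String 4: 'G3k37Cxi' → valid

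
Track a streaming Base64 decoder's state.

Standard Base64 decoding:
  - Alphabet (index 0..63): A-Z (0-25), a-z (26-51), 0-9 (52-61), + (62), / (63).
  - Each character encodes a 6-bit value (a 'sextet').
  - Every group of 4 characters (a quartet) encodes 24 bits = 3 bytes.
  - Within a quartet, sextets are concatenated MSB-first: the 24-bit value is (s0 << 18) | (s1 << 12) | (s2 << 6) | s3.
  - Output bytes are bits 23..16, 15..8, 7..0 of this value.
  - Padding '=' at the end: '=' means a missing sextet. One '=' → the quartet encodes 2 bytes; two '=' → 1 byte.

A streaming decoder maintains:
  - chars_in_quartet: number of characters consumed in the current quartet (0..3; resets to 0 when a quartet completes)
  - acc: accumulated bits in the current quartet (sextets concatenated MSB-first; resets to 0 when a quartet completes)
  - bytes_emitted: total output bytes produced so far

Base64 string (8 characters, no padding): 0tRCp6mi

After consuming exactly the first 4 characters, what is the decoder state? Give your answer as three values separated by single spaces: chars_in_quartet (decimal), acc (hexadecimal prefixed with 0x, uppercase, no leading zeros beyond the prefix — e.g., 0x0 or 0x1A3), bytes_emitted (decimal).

Answer: 0 0x0 3

Derivation:
After char 0 ('0'=52): chars_in_quartet=1 acc=0x34 bytes_emitted=0
After char 1 ('t'=45): chars_in_quartet=2 acc=0xD2D bytes_emitted=0
After char 2 ('R'=17): chars_in_quartet=3 acc=0x34B51 bytes_emitted=0
After char 3 ('C'=2): chars_in_quartet=4 acc=0xD2D442 -> emit D2 D4 42, reset; bytes_emitted=3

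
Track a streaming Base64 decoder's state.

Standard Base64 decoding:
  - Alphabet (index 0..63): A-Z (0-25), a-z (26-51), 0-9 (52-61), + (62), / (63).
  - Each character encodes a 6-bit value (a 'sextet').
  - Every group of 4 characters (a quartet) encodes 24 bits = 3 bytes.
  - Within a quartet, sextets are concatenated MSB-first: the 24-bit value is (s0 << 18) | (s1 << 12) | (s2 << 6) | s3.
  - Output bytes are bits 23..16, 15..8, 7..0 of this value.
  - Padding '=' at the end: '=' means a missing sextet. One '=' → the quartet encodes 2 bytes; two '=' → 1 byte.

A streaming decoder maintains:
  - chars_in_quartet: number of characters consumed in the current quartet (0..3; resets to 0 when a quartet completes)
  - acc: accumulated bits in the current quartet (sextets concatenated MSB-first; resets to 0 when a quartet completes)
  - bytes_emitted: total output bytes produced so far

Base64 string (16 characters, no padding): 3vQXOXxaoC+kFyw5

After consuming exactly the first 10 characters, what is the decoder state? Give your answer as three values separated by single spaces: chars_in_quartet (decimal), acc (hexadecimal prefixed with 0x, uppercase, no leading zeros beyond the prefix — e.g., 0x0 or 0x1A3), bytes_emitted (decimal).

Answer: 2 0xA02 6

Derivation:
After char 0 ('3'=55): chars_in_quartet=1 acc=0x37 bytes_emitted=0
After char 1 ('v'=47): chars_in_quartet=2 acc=0xDEF bytes_emitted=0
After char 2 ('Q'=16): chars_in_quartet=3 acc=0x37BD0 bytes_emitted=0
After char 3 ('X'=23): chars_in_quartet=4 acc=0xDEF417 -> emit DE F4 17, reset; bytes_emitted=3
After char 4 ('O'=14): chars_in_quartet=1 acc=0xE bytes_emitted=3
After char 5 ('X'=23): chars_in_quartet=2 acc=0x397 bytes_emitted=3
After char 6 ('x'=49): chars_in_quartet=3 acc=0xE5F1 bytes_emitted=3
After char 7 ('a'=26): chars_in_quartet=4 acc=0x397C5A -> emit 39 7C 5A, reset; bytes_emitted=6
After char 8 ('o'=40): chars_in_quartet=1 acc=0x28 bytes_emitted=6
After char 9 ('C'=2): chars_in_quartet=2 acc=0xA02 bytes_emitted=6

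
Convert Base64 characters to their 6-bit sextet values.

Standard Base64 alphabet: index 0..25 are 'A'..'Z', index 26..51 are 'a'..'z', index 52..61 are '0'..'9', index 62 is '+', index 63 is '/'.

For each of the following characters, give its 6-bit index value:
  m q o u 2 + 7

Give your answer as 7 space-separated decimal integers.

'm': a..z range, 26 + ord('m') − ord('a') = 38
'q': a..z range, 26 + ord('q') − ord('a') = 42
'o': a..z range, 26 + ord('o') − ord('a') = 40
'u': a..z range, 26 + ord('u') − ord('a') = 46
'2': 0..9 range, 52 + ord('2') − ord('0') = 54
'+': index 62
'7': 0..9 range, 52 + ord('7') − ord('0') = 59

Answer: 38 42 40 46 54 62 59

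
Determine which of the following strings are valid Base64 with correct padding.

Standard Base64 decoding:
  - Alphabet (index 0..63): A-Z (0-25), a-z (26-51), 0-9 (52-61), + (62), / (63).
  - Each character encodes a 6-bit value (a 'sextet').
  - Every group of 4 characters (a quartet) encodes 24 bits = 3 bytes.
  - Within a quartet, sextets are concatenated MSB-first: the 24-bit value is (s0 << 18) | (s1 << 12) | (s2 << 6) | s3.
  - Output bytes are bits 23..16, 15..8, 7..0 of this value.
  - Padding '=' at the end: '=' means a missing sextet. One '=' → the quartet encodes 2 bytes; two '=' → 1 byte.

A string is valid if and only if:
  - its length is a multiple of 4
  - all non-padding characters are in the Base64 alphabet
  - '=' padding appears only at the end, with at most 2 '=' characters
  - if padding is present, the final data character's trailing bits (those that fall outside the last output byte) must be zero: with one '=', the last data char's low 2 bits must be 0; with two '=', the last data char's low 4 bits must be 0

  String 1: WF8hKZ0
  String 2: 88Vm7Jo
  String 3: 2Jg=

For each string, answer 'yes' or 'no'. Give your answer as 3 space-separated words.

String 1: 'WF8hKZ0' → invalid (len=7 not mult of 4)
String 2: '88Vm7Jo' → invalid (len=7 not mult of 4)
String 3: '2Jg=' → valid

Answer: no no yes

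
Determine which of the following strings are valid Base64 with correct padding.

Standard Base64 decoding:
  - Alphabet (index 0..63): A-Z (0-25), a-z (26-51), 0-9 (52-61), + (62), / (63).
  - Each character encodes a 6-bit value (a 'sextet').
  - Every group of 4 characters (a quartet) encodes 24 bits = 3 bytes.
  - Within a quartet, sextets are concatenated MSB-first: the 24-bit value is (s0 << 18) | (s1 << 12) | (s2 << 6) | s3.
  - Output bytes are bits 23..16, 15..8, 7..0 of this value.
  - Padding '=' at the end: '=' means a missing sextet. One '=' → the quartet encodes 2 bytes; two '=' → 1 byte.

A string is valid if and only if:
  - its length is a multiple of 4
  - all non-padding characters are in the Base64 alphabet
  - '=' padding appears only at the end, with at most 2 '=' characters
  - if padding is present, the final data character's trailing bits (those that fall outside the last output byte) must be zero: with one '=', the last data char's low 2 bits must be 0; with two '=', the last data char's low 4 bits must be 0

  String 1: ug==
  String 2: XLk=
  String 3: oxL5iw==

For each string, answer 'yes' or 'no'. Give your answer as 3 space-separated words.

Answer: yes yes yes

Derivation:
String 1: 'ug==' → valid
String 2: 'XLk=' → valid
String 3: 'oxL5iw==' → valid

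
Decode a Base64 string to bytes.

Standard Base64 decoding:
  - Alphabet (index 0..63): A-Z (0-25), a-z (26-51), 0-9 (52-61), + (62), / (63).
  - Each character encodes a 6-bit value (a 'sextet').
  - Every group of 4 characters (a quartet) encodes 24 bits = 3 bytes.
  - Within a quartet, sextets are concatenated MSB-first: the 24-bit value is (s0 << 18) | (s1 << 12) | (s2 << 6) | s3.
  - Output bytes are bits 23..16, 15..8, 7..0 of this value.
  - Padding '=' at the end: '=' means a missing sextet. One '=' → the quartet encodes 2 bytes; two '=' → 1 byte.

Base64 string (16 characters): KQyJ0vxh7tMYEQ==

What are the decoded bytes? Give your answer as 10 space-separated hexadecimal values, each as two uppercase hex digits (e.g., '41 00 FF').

Answer: 29 0C 89 D2 FC 61 EE D3 18 11

Derivation:
After char 0 ('K'=10): chars_in_quartet=1 acc=0xA bytes_emitted=0
After char 1 ('Q'=16): chars_in_quartet=2 acc=0x290 bytes_emitted=0
After char 2 ('y'=50): chars_in_quartet=3 acc=0xA432 bytes_emitted=0
After char 3 ('J'=9): chars_in_quartet=4 acc=0x290C89 -> emit 29 0C 89, reset; bytes_emitted=3
After char 4 ('0'=52): chars_in_quartet=1 acc=0x34 bytes_emitted=3
After char 5 ('v'=47): chars_in_quartet=2 acc=0xD2F bytes_emitted=3
After char 6 ('x'=49): chars_in_quartet=3 acc=0x34BF1 bytes_emitted=3
After char 7 ('h'=33): chars_in_quartet=4 acc=0xD2FC61 -> emit D2 FC 61, reset; bytes_emitted=6
After char 8 ('7'=59): chars_in_quartet=1 acc=0x3B bytes_emitted=6
After char 9 ('t'=45): chars_in_quartet=2 acc=0xEED bytes_emitted=6
After char 10 ('M'=12): chars_in_quartet=3 acc=0x3BB4C bytes_emitted=6
After char 11 ('Y'=24): chars_in_quartet=4 acc=0xEED318 -> emit EE D3 18, reset; bytes_emitted=9
After char 12 ('E'=4): chars_in_quartet=1 acc=0x4 bytes_emitted=9
After char 13 ('Q'=16): chars_in_quartet=2 acc=0x110 bytes_emitted=9
Padding '==': partial quartet acc=0x110 -> emit 11; bytes_emitted=10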